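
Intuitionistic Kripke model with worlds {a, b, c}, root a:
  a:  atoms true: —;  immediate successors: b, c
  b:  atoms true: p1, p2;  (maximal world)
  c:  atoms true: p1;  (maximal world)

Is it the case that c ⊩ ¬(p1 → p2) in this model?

Yes

c ⊩ ¬(p1 → p2): no world accessible from c forces p1 → p2.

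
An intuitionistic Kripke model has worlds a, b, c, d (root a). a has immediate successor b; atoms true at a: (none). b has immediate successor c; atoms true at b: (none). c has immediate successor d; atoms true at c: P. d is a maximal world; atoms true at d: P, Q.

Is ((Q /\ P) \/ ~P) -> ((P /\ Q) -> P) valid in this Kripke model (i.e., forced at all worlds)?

a ||- ((Q /\ P) \/ ~P) -> ((P /\ Q) -> P): every world accessible from a that forces (Q /\ P) \/ ~P (namely d) also forces (P /\ Q) -> P.
Since the root a forces ((Q /\ P) \/ ~P) -> ((P /\ Q) -> P) and forcing is persistent (monotone upward), every world forces it.

Yes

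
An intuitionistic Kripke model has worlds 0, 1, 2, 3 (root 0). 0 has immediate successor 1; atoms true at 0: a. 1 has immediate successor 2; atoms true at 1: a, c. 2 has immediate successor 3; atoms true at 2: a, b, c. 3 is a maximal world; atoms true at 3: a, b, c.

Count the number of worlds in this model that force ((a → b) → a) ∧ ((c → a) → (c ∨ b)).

0: does not force it — 0 ⊮ ((a → b) → a) ∧ ((c → a) → (c ∨ b)) since 0 fails (c → a) → (c ∨ b).
1: forces it.
2: forces it.
3: forces it.
Worlds forcing the formula: {1, 2, 3}.

3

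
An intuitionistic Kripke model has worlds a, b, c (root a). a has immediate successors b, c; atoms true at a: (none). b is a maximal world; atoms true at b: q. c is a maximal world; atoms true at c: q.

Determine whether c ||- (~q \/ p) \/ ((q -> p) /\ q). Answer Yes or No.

No

c ||-/- (~q \/ p) \/ ((q -> p) /\ q): neither disjunct is forced at c.
c ||-/- ~q \/ p: neither disjunct is forced at c.
c ||-/- ~q since c is accessible from c and c ||- q.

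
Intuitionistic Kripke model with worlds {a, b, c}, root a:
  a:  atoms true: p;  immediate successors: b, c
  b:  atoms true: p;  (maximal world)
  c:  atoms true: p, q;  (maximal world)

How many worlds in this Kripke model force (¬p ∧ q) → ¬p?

3

a: forces it.
b: forces it.
c: forces it.
Worlds forcing the formula: {a, b, c}.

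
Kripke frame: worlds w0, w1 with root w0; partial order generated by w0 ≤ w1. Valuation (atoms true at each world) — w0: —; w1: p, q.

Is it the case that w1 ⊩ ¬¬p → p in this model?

Yes

w1 ⊩ ¬¬p → p: every world accessible from w1 that forces ¬¬p (namely w1) also forces p.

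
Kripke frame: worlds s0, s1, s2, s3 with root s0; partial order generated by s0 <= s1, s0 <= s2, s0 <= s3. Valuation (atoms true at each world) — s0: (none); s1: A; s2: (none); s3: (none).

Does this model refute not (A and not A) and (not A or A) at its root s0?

s0 does not force not (A and not A) and (not A or A) since s0 fails not A or A.
So the root s0 does not force not (A and not A) and (not A or A); the model is a countermodel.

Yes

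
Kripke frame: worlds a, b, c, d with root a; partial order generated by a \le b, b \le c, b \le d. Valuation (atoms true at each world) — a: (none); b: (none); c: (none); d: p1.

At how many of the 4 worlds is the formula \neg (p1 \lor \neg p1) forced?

0

a: does not force it — a \nVdash \neg (p1 \lor \neg p1) since c is accessible from a and c \Vdash p1 \lor \neg p1.
b: does not force it — b \nVdash \neg (p1 \lor \neg p1) since c is accessible from b and c \Vdash p1 \lor \neg p1.
c: does not force it — c \nVdash \neg (p1 \lor \neg p1) since c is accessible from c and c \Vdash p1 \lor \neg p1.
d: does not force it.
Worlds forcing the formula: { }.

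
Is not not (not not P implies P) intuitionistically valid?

Yes

This is the double negation of double-negation elimination, which is intuitionistically derivable.
By Glivenko's theorem the double negation of any classical propositional tautology is intuitionistically provable; not not P implies P is classically a tautology.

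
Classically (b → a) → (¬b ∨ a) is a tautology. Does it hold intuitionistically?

This is the material-implication-as-disjunction principle, which is not intuitionistically valid.
A Kripke countermodel: worlds 0, 1; order generated by 0 ≤ 1; atoms true at each world — 0:{}; 1:{a,b}.
0 ⊮ (b → a) → (¬b ∨ a): already at 0 itself, 0 ⊩ b → a but 0 ⊮ ¬b ∨ a.
0 ⊮ ¬b ∨ a: neither disjunct is forced at 0.
0 ⊮ ¬b since 1 is accessible from 0 and 1 ⊩ b.
So the root 0 does not force the formula.

No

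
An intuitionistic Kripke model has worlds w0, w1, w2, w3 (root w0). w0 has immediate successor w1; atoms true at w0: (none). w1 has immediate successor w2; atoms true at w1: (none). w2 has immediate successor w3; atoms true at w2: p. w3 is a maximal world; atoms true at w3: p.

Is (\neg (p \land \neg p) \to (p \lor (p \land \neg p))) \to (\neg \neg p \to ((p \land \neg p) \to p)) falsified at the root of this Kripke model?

w0 \Vdash (\neg (p \land \neg p) \to (p \lor (p \land \neg p))) \to (\neg \neg p \to ((p \land \neg p) \to p)): every world accessible from w0 that forces \neg (p \land \neg p) \to (p \lor (p \land \neg p)) (namely w2, w3) also forces \neg \neg p \to ((p \land \neg p) \to p).
So the root w0 forces (\neg (p \land \neg p) \to (p \lor (p \land \neg p))) \to (\neg \neg p \to ((p \land \neg p) \to p)); the model is not a countermodel.

No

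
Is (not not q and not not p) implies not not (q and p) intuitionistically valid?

Yes

This is the distribution of double negation over conjunction, which is intuitionistically derivable.
Assume not not q, not not p, and not (q and p). From q we'd get not p (since q and p is refuted), contradicting not not p; so not q, contradicting not not q.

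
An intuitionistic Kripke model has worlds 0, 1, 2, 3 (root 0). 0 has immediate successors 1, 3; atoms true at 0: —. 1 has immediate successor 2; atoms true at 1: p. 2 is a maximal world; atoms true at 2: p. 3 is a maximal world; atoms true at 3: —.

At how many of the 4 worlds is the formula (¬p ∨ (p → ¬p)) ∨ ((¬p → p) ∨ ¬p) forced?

0: does not force it — 0 ⊮ (¬p ∨ (p → ¬p)) ∨ ((¬p → p) ∨ ¬p): neither disjunct is forced at 0.
1: forces it.
2: forces it.
3: forces it.
Worlds forcing the formula: {1, 2, 3}.

3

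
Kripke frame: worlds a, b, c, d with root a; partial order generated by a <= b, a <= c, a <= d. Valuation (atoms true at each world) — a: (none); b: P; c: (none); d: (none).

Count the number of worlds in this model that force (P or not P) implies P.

a: does not force it — a does not force (P or not P) implies P: at the accessible world c, c forces P or not P but c does not force P.
b: forces it.
c: does not force it — c does not force (P or not P) implies P: already at c itself, c forces P or not P but c does not force P.
d: does not force it — d does not force (P or not P) implies P: already at d itself, d forces P or not P but d does not force P.
Worlds forcing the formula: {b}.

1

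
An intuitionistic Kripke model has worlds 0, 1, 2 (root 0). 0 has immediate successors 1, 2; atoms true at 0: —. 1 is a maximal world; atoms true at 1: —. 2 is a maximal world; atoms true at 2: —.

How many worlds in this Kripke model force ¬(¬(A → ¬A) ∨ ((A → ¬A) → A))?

3

0: forces it.
1: forces it.
2: forces it.
Worlds forcing the formula: {0, 1, 2}.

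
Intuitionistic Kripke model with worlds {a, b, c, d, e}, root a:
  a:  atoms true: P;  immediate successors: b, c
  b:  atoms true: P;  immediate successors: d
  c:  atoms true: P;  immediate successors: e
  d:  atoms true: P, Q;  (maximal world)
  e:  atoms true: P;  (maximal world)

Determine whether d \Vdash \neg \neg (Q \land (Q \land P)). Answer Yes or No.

d \Vdash \neg \neg (Q \land (Q \land P)): no world accessible from d forces \neg (Q \land (Q \land P)).

Yes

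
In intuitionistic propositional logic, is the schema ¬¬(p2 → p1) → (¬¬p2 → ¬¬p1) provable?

Yes

This is the distribution of double negation over implication, which is intuitionistically derivable.
Assume ¬¬(p2 → p1) and ¬¬p2; suppose ¬p1. Then p2 → p1 would give ¬p2 (by contraposition), contradicting ¬¬p2; so ¬(p2 → p1), contradicting ¬¬(p2 → p1). Hence ¬¬p1.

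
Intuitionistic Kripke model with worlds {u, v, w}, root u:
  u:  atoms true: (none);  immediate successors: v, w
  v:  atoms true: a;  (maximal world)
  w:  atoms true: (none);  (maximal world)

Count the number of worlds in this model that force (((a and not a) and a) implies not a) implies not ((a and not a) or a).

1

u: does not force it — u does not force (((a and not a) and a) implies not a) implies not ((a and not a) or a): already at u itself, u forces ((a and not a) and a) implies not a but u does not force not ((a and not a) or a).
v: does not force it — v does not force (((a and not a) and a) implies not a) implies not ((a and not a) or a): already at v itself, v forces ((a and not a) and a) implies not a but v does not force not ((a and not a) or a).
w: forces it.
Worlds forcing the formula: {w}.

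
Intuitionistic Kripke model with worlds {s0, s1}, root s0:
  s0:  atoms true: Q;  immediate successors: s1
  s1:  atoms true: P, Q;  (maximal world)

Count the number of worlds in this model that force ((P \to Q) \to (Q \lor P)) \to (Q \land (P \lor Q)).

2

s0: forces it.
s1: forces it.
Worlds forcing the formula: {s0, s1}.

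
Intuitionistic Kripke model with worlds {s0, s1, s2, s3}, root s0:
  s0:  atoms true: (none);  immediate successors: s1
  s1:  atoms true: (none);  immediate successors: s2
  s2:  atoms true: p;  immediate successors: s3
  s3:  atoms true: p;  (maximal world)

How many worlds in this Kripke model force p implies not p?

0

s0: does not force it — s0 does not force p implies not p: at the accessible world s2, s2 forces p but s2 does not force not p.
s1: does not force it.
s2: does not force it.
s3: does not force it.
Worlds forcing the formula: { }.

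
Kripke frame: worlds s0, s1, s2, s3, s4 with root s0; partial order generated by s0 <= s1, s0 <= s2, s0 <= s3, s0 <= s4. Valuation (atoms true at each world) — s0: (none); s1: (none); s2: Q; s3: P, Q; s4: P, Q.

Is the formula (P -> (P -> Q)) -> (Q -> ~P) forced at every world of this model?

Not every world: s0 ||-/- (P -> (P -> Q)) -> (Q -> ~P).
s0 ||-/- (P -> (P -> Q)) -> (Q -> ~P): already at s0 itself, s0 ||- P -> (P -> Q) but s0 ||-/- Q -> ~P.
s0 ||-/- Q -> ~P: at the accessible world s3, s3 ||- Q but s3 ||-/- ~P.
s3 ||-/- ~P since s3 is accessible from s3 and s3 ||- P.

No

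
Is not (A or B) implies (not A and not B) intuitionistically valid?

Yes

This is a constructively valid De Morgan direction (negated disjunction to conjunction of negations), which is intuitionistically derivable.
From not (A or B): if A held then A or B would, contradiction — so not A; similarly not B.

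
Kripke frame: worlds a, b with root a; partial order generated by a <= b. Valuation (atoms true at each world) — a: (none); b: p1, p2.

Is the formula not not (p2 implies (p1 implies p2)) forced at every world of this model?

a forces not not (p2 implies (p1 implies p2)): no world accessible from a forces not (p2 implies (p1 implies p2)).
Since the root a forces not not (p2 implies (p1 implies p2)) and forcing is persistent (monotone upward), every world forces it.

Yes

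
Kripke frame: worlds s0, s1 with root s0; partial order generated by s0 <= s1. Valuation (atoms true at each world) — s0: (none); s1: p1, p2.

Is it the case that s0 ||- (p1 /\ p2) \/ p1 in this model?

s0 ||-/- (p1 /\ p2) \/ p1: neither disjunct is forced at s0.
s0 ||-/- p1 /\ p2 since s0 fails p1.

No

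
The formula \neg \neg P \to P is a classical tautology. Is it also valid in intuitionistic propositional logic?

This is double-negation elimination, which is not intuitionistically valid.
A Kripke countermodel: worlds w0, w1; order generated by w0 \le w1; atoms true at each world — w0:{}; w1:{P}.
w0 \nVdash \neg \neg P \to P: already at w0 itself, w0 \Vdash \neg \neg P but w0 \nVdash P.
w0 lacks atom P, so w0 \nVdash P.
So the root w0 does not force the formula.

No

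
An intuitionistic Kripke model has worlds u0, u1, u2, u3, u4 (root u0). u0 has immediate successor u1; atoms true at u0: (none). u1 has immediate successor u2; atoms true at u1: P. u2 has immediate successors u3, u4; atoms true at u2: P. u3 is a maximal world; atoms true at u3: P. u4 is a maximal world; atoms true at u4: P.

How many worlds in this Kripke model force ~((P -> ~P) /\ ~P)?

5

u0: forces it.
u1: forces it.
u2: forces it.
u3: forces it.
u4: forces it.
Worlds forcing the formula: {u0, u1, u2, u3, u4}.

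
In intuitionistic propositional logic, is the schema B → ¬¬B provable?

Yes

This is double-negation introduction, which is intuitionistically derivable.
If a world forces B then every accessible world forces B (persistence), so none forces ¬B; hence ¬¬B.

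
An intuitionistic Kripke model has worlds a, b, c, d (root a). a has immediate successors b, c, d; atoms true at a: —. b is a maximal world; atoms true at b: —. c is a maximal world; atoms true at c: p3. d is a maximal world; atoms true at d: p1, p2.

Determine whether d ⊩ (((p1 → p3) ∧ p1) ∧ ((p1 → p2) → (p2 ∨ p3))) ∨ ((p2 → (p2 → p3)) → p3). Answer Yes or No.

d ⊩ (((p1 → p3) ∧ p1) ∧ ((p1 → p2) → (p2 ∨ p3))) ∨ ((p2 → (p2 → p3)) → p3) via the disjunct (p2 → (p2 → p3)) → p3.

Yes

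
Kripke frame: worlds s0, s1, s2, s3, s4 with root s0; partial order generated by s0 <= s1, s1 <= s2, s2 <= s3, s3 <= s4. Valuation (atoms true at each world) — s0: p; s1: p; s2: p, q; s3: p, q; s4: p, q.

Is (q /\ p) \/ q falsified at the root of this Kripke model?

Yes

s0 ||-/- (q /\ p) \/ q: neither disjunct is forced at s0.
s0 ||-/- q /\ p since s0 fails q.
So the root s0 does not force (q /\ p) \/ q; the model is a countermodel.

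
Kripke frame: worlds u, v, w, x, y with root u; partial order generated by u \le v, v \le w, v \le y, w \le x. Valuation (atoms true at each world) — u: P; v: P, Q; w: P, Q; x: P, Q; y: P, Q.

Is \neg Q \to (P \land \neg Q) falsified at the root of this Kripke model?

No

u \Vdash \neg Q \to (P \land \neg Q) vacuously: no world accessible from u forces the antecedent \neg Q.
So the root u forces \neg Q \to (P \land \neg Q); the model is not a countermodel.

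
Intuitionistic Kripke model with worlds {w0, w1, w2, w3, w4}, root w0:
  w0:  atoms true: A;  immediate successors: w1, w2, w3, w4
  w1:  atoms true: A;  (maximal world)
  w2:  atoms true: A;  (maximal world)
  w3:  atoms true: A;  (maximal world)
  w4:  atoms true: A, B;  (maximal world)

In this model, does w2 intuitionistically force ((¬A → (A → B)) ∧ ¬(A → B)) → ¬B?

Yes

w2 ⊩ ((¬A → (A → B)) ∧ ¬(A → B)) → ¬B: every world accessible from w2 that forces (¬A → (A → B)) ∧ ¬(A → B) (namely w2) also forces ¬B.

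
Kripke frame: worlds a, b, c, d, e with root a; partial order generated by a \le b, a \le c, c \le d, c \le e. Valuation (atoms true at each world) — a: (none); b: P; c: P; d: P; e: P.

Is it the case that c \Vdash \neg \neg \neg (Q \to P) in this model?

c \nVdash \neg \neg \neg (Q \to P) since c is accessible from c and c \Vdash \neg \neg (Q \to P).
c \Vdash \neg \neg (Q \to P): no world accessible from c forces \neg (Q \to P).

No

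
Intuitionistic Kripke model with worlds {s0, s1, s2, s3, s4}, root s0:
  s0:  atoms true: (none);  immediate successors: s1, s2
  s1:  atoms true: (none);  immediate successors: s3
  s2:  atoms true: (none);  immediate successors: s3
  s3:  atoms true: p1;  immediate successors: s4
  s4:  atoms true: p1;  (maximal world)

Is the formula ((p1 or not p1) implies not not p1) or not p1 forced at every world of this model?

s0 forces ((p1 or not p1) implies not not p1) or not p1 via the disjunct (p1 or not p1) implies not not p1.
Since the root s0 forces ((p1 or not p1) implies not not p1) or not p1 and forcing is persistent (monotone upward), every world forces it.

Yes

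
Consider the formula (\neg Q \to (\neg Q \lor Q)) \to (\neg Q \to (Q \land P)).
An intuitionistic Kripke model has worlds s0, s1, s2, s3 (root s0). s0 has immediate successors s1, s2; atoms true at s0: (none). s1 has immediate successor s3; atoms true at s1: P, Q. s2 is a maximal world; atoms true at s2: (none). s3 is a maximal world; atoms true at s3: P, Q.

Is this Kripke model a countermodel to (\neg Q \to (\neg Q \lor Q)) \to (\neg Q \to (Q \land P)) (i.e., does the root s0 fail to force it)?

s0 \nVdash (\neg Q \to (\neg Q \lor Q)) \to (\neg Q \to (Q \land P)): already at s0 itself, s0 \Vdash \neg Q \to (\neg Q \lor Q) but s0 \nVdash \neg Q \to (Q \land P).
s0 \nVdash \neg Q \to (Q \land P): at the accessible world s2, s2 \Vdash \neg Q but s2 \nVdash Q \land P.
s2 \nVdash Q \land P since s2 fails Q.
So the root s0 does not force (\neg Q \to (\neg Q \lor Q)) \to (\neg Q \to (Q \land P)); the model is a countermodel.

Yes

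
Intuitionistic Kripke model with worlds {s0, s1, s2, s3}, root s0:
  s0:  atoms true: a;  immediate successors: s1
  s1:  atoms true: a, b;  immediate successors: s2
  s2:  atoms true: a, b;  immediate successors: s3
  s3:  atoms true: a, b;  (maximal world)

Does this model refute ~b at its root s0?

Yes

s0 ||-/- ~b since s1 is accessible from s0 and s1 ||- b.
So the root s0 does not force ~b; the model is a countermodel.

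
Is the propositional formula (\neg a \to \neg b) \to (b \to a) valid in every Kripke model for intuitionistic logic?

This is the converse of contraposition, which is not intuitionistically valid.
A Kripke countermodel: worlds u, v; order generated by u \le v; atoms true at each world — u:{b}; v:{a,b}.
u \nVdash (\neg a \to \neg b) \to (b \to a): already at u itself, u \Vdash \neg a \to \neg b but u \nVdash b \to a.
u \nVdash b \to a: already at u itself, u \Vdash b but u \nVdash a.
u lacks atom a, so u \nVdash a.
So the root u does not force the formula.

No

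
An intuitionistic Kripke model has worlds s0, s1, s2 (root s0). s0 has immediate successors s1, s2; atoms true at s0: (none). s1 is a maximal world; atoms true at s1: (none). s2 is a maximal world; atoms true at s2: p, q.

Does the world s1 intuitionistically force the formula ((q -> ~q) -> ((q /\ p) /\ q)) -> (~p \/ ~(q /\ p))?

Yes

s1 ||- ((q -> ~q) -> ((q /\ p) /\ q)) -> (~p \/ ~(q /\ p)) vacuously: no world accessible from s1 forces the antecedent (q -> ~q) -> ((q /\ p) /\ q).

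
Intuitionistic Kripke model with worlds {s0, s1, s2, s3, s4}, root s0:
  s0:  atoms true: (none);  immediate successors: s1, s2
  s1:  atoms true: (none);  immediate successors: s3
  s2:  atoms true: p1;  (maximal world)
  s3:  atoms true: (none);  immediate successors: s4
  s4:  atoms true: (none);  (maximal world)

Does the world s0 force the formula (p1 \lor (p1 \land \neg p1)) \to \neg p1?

s0 \nVdash (p1 \lor (p1 \land \neg p1)) \to \neg p1: at the accessible world s2, s2 \Vdash p1 \lor (p1 \land \neg p1) but s2 \nVdash \neg p1.
s2 \nVdash \neg p1 since s2 is accessible from s2 and s2 \Vdash p1.

No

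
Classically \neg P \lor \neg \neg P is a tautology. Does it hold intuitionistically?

This is the weak law of excluded middle, which is not intuitionistically valid.
A Kripke countermodel: worlds u, v, w; order generated by u \le v, u \le w; atoms true at each world — u:{}; v:{P}; w:{}.
u \nVdash \neg P \lor \neg \neg P: neither disjunct is forced at u.
u \nVdash \neg P since v is accessible from u and v \Vdash P.
So the root u does not force the formula.

No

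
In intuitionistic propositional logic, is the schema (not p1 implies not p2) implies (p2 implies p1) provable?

No

This is the converse of contraposition, which is not intuitionistically valid.
A Kripke countermodel: worlds a, b; order generated by a <= b; atoms true at each world — a:{p2}; b:{p1,p2}.
a does not force (not p1 implies not p2) implies (p2 implies p1): already at a itself, a forces not p1 implies not p2 but a does not force p2 implies p1.
a does not force p2 implies p1: already at a itself, a forces p2 but a does not force p1.
a lacks atom p1, so a does not force p1.
So the root a does not force the formula.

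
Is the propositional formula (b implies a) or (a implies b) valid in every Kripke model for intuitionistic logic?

This is the Gödel–Dummett linearity axiom, which is not intuitionistically valid.
A Kripke countermodel: worlds u, v, w; order generated by u <= v, u <= w; atoms true at each world — u:{}; v:{b}; w:{a}.
u does not force (b implies a) or (a implies b): neither disjunct is forced at u.
u does not force b implies a: at the accessible world v, v forces b but v does not force a.
v lacks atom a, so v does not force a.
So the root u does not force the formula.

No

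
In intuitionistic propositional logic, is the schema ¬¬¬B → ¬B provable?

This is triple-negation reduction, which is intuitionistically derivable.
Assume ¬¬¬B and suppose B. Then ¬¬B (double-negation introduction), contradicting ¬¬¬B. So ¬B.

Yes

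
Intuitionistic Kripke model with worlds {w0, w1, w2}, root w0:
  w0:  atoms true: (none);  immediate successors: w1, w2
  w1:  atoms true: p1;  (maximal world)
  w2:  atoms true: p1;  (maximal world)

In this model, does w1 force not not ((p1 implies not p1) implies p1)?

w1 forces not not ((p1 implies not p1) implies p1): no world accessible from w1 forces not ((p1 implies not p1) implies p1).

Yes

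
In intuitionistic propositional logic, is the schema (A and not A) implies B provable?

Yes

This is an instance of ex falso quodlibet, which is intuitionistically derivable.
No world can force both A and not A, so the antecedent A and not A is never forced and the implication holds vacuously at every world.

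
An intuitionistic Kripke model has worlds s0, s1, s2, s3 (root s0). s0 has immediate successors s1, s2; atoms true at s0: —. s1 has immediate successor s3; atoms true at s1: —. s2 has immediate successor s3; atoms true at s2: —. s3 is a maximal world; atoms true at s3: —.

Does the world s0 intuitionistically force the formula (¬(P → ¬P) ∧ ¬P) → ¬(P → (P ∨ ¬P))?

s0 ⊩ (¬(P → ¬P) ∧ ¬P) → ¬(P → (P ∨ ¬P)) vacuously: no world accessible from s0 forces the antecedent ¬(P → ¬P) ∧ ¬P.

Yes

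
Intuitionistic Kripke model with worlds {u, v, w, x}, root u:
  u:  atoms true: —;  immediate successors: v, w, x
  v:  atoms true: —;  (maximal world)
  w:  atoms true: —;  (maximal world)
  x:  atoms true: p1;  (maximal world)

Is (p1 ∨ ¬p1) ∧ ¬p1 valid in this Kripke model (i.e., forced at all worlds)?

No

Not every world: u ⊮ (p1 ∨ ¬p1) ∧ ¬p1.
u ⊮ (p1 ∨ ¬p1) ∧ ¬p1 since u fails p1 ∨ ¬p1.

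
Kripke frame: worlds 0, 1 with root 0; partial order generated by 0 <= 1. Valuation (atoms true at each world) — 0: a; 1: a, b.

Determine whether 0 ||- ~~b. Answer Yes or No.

Yes

0 ||- ~~b: no world accessible from 0 forces ~b.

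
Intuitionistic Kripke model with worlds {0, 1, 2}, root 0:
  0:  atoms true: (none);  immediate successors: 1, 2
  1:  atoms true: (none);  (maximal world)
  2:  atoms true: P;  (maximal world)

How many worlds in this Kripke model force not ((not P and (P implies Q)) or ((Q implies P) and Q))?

1

0: does not force it — 0 does not force not ((not P and (P implies Q)) or ((Q implies P) and Q)) since 1 is accessible from 0 and 1 forces (not P and (P implies Q)) or ((Q implies P) and Q).
1: does not force it.
2: forces it.
Worlds forcing the formula: {2}.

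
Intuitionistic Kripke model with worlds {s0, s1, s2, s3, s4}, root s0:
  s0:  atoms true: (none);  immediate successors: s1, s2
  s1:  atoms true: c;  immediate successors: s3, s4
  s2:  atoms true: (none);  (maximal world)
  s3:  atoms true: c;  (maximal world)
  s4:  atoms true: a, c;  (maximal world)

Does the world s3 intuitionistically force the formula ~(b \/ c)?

s3 ||-/- ~(b \/ c) since s3 is accessible from s3 and s3 ||- b \/ c.
s3 ||- b \/ c via the disjunct c.

No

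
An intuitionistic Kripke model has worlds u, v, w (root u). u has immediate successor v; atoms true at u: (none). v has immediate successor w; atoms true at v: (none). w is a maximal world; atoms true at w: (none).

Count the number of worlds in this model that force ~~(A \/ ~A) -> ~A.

3

u: forces it.
v: forces it.
w: forces it.
Worlds forcing the formula: {u, v, w}.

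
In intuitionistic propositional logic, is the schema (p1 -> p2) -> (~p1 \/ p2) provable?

This is the material-implication-as-disjunction principle, which is not intuitionistically valid.
A Kripke countermodel: worlds 0, 1; order generated by 0 <= 1; atoms true at each world — 0:{}; 1:{p1,p2}.
0 ||-/- (p1 -> p2) -> (~p1 \/ p2): already at 0 itself, 0 ||- p1 -> p2 but 0 ||-/- ~p1 \/ p2.
0 ||-/- ~p1 \/ p2: neither disjunct is forced at 0.
0 ||-/- ~p1 since 1 is accessible from 0 and 1 ||- p1.
So the root 0 does not force the formula.

No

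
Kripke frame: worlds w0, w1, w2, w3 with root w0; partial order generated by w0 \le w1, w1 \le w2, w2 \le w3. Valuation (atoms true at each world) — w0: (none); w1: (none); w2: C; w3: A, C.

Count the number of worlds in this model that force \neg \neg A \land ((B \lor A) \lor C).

w0: does not force it — w0 \nVdash \neg \neg A \land ((B \lor A) \lor C) since w0 fails (B \lor A) \lor C.
w1: does not force it — w1 \nVdash \neg \neg A \land ((B \lor A) \lor C) since w1 fails (B \lor A) \lor C.
w2: forces it.
w3: forces it.
Worlds forcing the formula: {w2, w3}.

2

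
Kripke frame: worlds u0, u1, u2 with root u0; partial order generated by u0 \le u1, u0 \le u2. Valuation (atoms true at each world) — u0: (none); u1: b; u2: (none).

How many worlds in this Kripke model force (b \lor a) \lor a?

1

u0: does not force it — u0 \nVdash (b \lor a) \lor a: neither disjunct is forced at u0.
u1: forces it.
u2: does not force it.
Worlds forcing the formula: {u1}.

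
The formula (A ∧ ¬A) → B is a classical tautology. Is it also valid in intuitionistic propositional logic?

Yes

This is an instance of ex falso quodlibet, which is intuitionistically derivable.
No world can force both A and ¬A, so the antecedent A ∧ ¬A is never forced and the implication holds vacuously at every world.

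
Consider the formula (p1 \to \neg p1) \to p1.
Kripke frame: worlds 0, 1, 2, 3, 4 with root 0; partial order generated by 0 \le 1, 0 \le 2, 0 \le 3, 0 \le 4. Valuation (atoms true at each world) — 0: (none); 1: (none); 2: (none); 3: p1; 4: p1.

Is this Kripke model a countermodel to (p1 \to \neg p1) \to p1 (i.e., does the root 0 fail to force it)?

Yes

0 \nVdash (p1 \to \neg p1) \to p1: at the accessible world 1, 1 \Vdash p1 \to \neg p1 but 1 \nVdash p1.
1 lacks atom p1, so 1 \nVdash p1.
So the root 0 does not force (p1 \to \neg p1) \to p1; the model is a countermodel.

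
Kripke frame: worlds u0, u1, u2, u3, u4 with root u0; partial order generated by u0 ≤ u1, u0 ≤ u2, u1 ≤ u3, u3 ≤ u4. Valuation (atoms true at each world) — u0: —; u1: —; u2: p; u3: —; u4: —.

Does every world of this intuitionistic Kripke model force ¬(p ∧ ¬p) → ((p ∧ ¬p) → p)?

Yes

u0 ⊩ ¬(p ∧ ¬p) → ((p ∧ ¬p) → p): every world accessible from u0 that forces ¬(p ∧ ¬p) (namely u0, u1, u2, u3, u4) also forces (p ∧ ¬p) → p.
Since the root u0 forces ¬(p ∧ ¬p) → ((p ∧ ¬p) → p) and forcing is persistent (monotone upward), every world forces it.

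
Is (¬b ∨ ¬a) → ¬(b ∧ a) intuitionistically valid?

This is a constructively valid De Morgan direction (disjunction of negations to negated conjunction), which is intuitionistically derivable.
If ¬b holds at a world then no accessible world forces b, hence none forces b ∧ a; likewise for ¬a.

Yes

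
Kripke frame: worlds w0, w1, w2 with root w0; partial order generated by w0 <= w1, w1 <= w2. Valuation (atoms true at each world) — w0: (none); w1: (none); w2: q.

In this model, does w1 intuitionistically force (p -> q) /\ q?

No

w1 ||-/- (p -> q) /\ q since w1 fails q.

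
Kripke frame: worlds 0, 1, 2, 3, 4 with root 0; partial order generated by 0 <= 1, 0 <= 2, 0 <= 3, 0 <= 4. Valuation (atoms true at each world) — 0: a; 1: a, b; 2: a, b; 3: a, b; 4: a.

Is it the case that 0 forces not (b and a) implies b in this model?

0 does not force not (b and a) implies b: at the accessible world 4, 4 forces not (b and a) but 4 does not force b.
4 lacks atom b, so 4 does not force b.

No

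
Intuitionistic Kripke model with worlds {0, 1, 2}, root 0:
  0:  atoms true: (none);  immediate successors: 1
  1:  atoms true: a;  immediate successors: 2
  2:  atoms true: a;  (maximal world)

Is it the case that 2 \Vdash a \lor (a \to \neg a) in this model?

2 \Vdash a \lor (a \to \neg a) via the disjunct a.

Yes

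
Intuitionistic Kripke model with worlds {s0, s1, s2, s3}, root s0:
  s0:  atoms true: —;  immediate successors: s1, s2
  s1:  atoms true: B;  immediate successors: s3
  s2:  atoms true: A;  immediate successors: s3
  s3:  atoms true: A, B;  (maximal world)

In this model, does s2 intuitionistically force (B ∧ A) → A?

Yes

s2 ⊩ (B ∧ A) → A: every world accessible from s2 that forces B ∧ A (namely s3) also forces A.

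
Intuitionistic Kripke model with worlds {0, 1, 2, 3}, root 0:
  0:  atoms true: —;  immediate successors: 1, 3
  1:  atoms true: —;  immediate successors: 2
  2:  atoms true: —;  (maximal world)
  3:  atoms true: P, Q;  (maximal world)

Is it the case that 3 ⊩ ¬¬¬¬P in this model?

Yes

3 ⊩ ¬¬¬¬P: no world accessible from 3 forces ¬¬¬P.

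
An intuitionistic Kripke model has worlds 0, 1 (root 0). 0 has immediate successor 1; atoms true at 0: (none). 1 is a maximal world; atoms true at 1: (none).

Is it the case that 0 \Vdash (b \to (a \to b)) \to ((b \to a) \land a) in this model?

No

0 \nVdash (b \to (a \to b)) \to ((b \to a) \land a): already at 0 itself, 0 \Vdash b \to (a \to b) but 0 \nVdash (b \to a) \land a.
0 \nVdash (b \to a) \land a since 0 fails a.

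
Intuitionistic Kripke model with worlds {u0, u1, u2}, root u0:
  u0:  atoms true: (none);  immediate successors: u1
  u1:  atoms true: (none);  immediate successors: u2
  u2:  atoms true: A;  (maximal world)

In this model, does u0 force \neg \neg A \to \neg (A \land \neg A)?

Yes

u0 \Vdash \neg \neg A \to \neg (A \land \neg A): every world accessible from u0 that forces \neg \neg A (namely u0, u1, u2) also forces \neg (A \land \neg A).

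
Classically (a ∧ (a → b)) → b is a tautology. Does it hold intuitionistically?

This is modus ponens in implicational form, which is intuitionistically derivable.
If a world forces a and a → b, then applying the implication at that world (which is accessible from itself) gives b.

Yes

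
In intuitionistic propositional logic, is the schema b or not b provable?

No

This is the law of excluded middle, which is not intuitionistically valid.
A Kripke countermodel: worlds s0, s1; order generated by s0 <= s1; atoms true at each world — s0:{}; s1:{b}.
s0 does not force b or not b: neither disjunct is forced at s0.
s0 lacks atom b, so s0 does not force b.
So the root s0 does not force the formula.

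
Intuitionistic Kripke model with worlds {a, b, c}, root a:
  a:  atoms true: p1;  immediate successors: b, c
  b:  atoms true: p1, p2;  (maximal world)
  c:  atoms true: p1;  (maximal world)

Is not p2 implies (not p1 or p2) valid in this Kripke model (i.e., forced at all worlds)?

No

Not every world: a does not force not p2 implies (not p1 or p2).
a does not force not p2 implies (not p1 or p2): at the accessible world c, c forces not p2 but c does not force not p1 or p2.
c does not force not p1 or p2: neither disjunct is forced at c.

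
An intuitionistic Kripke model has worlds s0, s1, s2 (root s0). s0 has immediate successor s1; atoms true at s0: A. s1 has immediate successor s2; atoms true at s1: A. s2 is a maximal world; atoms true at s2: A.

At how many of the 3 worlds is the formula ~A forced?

0

s0: does not force it — s0 ||-/- ~A since s0 is accessible from s0 and s0 ||- A.
s1: does not force it — s1 ||-/- ~A since s1 is accessible from s1 and s1 ||- A.
s2: does not force it — s2 ||-/- ~A since s2 is accessible from s2 and s2 ||- A.
Worlds forcing the formula: { }.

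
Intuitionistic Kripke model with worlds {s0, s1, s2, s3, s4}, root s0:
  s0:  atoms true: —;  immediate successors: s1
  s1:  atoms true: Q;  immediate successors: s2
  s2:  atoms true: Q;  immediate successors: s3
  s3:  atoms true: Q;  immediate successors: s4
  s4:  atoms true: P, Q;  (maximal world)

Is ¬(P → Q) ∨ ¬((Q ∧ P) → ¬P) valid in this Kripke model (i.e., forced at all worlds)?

Yes

s0 ⊩ ¬(P → Q) ∨ ¬((Q ∧ P) → ¬P) via the disjunct ¬((Q ∧ P) → ¬P).
Since the root s0 forces ¬(P → Q) ∨ ¬((Q ∧ P) → ¬P) and forcing is persistent (monotone upward), every world forces it.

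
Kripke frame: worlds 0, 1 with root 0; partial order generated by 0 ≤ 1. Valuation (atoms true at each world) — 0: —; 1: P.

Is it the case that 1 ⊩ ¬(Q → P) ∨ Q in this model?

No

1 ⊮ ¬(Q → P) ∨ Q: neither disjunct is forced at 1.
1 ⊮ ¬(Q → P) since 1 is accessible from 1 and 1 ⊩ Q → P.
1 ⊩ Q → P vacuously: no world accessible from 1 forces the antecedent Q.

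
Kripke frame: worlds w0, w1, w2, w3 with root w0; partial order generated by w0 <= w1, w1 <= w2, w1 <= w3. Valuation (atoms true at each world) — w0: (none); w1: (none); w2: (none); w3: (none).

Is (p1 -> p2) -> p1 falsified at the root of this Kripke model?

Yes

w0 ||-/- (p1 -> p2) -> p1: already at w0 itself, w0 ||- p1 -> p2 but w0 ||-/- p1.
w0 lacks atom p1, so w0 ||-/- p1.
So the root w0 does not force (p1 -> p2) -> p1; the model is a countermodel.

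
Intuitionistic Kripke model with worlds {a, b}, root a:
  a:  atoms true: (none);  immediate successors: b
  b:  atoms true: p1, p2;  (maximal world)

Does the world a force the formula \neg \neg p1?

Yes

a \Vdash \neg \neg p1: no world accessible from a forces \neg p1.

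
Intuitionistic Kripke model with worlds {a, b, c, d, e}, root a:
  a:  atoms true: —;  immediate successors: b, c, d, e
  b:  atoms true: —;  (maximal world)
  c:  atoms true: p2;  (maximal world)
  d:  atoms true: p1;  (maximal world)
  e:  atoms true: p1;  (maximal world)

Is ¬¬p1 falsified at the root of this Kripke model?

Yes

a ⊮ ¬¬p1 since b is accessible from a and b ⊩ ¬p1.
b ⊩ ¬p1: no world accessible from b forces p1.
So the root a does not force ¬¬p1; the model is a countermodel.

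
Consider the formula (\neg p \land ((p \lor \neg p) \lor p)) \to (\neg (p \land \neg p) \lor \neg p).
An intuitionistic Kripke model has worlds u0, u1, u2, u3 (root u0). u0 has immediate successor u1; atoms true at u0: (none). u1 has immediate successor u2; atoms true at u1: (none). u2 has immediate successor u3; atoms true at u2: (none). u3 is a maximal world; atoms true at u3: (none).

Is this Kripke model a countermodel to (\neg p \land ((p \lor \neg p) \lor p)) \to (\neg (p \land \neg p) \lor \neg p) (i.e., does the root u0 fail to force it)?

No

u0 \Vdash (\neg p \land ((p \lor \neg p) \lor p)) \to (\neg (p \land \neg p) \lor \neg p): every world accessible from u0 that forces \neg p \land ((p \lor \neg p) \lor p) (namely u0, u1, u2, u3) also forces \neg (p \land \neg p) \lor \neg p.
So the root u0 forces (\neg p \land ((p \lor \neg p) \lor p)) \to (\neg (p \land \neg p) \lor \neg p); the model is not a countermodel.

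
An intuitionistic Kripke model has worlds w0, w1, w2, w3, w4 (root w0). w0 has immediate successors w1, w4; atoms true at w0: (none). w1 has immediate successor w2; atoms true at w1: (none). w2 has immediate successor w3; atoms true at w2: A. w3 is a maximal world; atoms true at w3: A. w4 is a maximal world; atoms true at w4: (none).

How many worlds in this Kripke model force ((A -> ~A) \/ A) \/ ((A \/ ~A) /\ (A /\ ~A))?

3

w0: does not force it — w0 ||-/- ((A -> ~A) \/ A) \/ ((A \/ ~A) /\ (A /\ ~A)): neither disjunct is forced at w0.
w1: does not force it.
w2: forces it.
w3: forces it.
w4: forces it.
Worlds forcing the formula: {w2, w3, w4}.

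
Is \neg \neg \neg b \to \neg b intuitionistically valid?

This is triple-negation reduction, which is intuitionistically derivable.
Assume \neg \neg \neg b and suppose b. Then \neg \neg b (double-negation introduction), contradicting \neg \neg \neg b. So \neg b.

Yes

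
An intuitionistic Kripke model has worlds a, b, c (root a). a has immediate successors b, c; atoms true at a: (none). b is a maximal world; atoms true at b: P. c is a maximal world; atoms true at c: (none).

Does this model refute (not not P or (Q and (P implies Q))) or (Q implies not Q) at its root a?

a forces (not not P or (Q and (P implies Q))) or (Q implies not Q) via the disjunct Q implies not Q.
So the root a forces (not not P or (Q and (P implies Q))) or (Q implies not Q); the model is not a countermodel.

No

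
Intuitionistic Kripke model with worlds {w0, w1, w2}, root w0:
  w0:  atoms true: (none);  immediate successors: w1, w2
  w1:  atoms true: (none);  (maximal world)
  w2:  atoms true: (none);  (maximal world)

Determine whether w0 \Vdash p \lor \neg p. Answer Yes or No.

w0 \Vdash p \lor \neg p via the disjunct \neg p.

Yes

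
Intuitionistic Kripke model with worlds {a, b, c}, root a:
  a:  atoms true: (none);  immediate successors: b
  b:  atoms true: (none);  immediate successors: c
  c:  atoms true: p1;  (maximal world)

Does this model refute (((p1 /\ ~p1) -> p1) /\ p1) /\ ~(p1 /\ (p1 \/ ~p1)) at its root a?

a ||-/- (((p1 /\ ~p1) -> p1) /\ p1) /\ ~(p1 /\ (p1 \/ ~p1)) since a fails ((p1 /\ ~p1) -> p1) /\ p1.
So the root a does not force (((p1 /\ ~p1) -> p1) /\ p1) /\ ~(p1 /\ (p1 \/ ~p1)); the model is a countermodel.

Yes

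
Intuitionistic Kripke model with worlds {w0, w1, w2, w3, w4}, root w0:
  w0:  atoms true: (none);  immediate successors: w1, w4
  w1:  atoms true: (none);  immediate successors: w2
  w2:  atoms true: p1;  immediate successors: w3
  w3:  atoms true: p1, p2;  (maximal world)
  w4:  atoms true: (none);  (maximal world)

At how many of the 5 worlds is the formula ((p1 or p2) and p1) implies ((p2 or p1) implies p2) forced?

w0: does not force it — w0 does not force ((p1 or p2) and p1) implies ((p2 or p1) implies p2): at the accessible world w2, w2 forces (p1 or p2) and p1 but w2 does not force (p2 or p1) implies p2.
w1: does not force it — w1 does not force ((p1 or p2) and p1) implies ((p2 or p1) implies p2): at the accessible world w2, w2 forces (p1 or p2) and p1 but w2 does not force (p2 or p1) implies p2.
w2: does not force it — w2 does not force ((p1 or p2) and p1) implies ((p2 or p1) implies p2): already at w2 itself, w2 forces (p1 or p2) and p1 but w2 does not force (p2 or p1) implies p2.
w3: forces it.
w4: forces it.
Worlds forcing the formula: {w3, w4}.

2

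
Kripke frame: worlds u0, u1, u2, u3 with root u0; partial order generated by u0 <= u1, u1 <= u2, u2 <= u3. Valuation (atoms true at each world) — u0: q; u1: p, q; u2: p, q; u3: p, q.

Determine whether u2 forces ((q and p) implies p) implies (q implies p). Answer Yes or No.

Yes

u2 forces ((q and p) implies p) implies (q implies p): every world accessible from u2 that forces (q and p) implies p (namely u2, u3) also forces q implies p.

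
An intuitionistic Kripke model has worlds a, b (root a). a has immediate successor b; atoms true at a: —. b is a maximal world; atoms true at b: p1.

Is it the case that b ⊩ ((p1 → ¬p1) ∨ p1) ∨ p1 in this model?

Yes

b ⊩ ((p1 → ¬p1) ∨ p1) ∨ p1 via the disjunct (p1 → ¬p1) ∨ p1.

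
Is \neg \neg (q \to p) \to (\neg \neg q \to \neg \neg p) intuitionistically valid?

Yes

This is the distribution of double negation over implication, which is intuitionistically derivable.
Assume \neg \neg (q \to p) and \neg \neg q; suppose \neg p. Then q \to p would give \neg q (by contraposition), contradicting \neg \neg q; so \neg (q \to p), contradicting \neg \neg (q \to p). Hence \neg \neg p.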